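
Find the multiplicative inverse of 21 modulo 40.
21

gcd(21, 40) = 1, so the inverse exists.
Extended Euclidean algorithm on (40, 21):
40 = 1 × 21 + 19  ⟹  19 = (1)·40 + (-1)·21
21 = 1 × 19 + 2  ⟹  2 = (-1)·40 + (2)·21
19 = 9 × 2 + 1  ⟹  1 = (10)·40 + (-19)·21
So (-19)·21 ≡ 1 (mod 40), i.e. 21^(-1) ≡ -19 ≡ 21 (mod 40).
Check: 21 × 21 = 441 ≡ 1 (mod 40)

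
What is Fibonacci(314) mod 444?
277

Matrix identity: Q^n = [[F_(n+1), F_n], [F_n, F_(n-1)]] with Q = [[1,1],[1,0]].
n = 314 = 100111010₂. Square-and-multiply, entries mod 444:
Q^1 = [[1,1],[1,0]]
Q^2 = (Q^1)² = [[2,1],[1,1]]
Q^4 = (Q^2)² = [[5,3],[3,2]]
Q^9 = (Q^4)²·Q = [[55,34],[34,21]]
Q^19 = (Q^9)²·Q = [[105,185],[185,364]]
Q^39 = (Q^19)²·Q = [[147,406],[406,185]]
Q^78 = (Q^39)² = [[409,260],[260,149]]
Q^157 = (Q^78)²·Q = [[341,5],[5,336]]
Q^314 = (Q^157)² = [[422,277],[277,145]]
F_314 mod 444 = Q^314[0][1] = 277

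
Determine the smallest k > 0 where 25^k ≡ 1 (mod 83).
41

83 is prime, so ord(25) divides φ(83) = 82.
Divisors of 82: 1, 2, 41, 82.
Repeated squaring: 25^1 ≡ 25, 25^2 ≡ 44, 25^4 ≡ 27, 25^8 ≡ 65, 25^16 ≡ 75, 25^32 ≡ 64, 25^64 ≡ 29 (mod 83).
Test 25^d mod 83 for each divisor d in increasing order:
25^1 ≡ 25
25^2 ≡ 44
25^41 = 25^32·25^8·25^1 ≡ 1  ← first divisor giving 1
The order is 41.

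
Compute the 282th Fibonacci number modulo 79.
67

Matrix identity: Q^n = [[F_(n+1), F_n], [F_n, F_(n-1)]] with Q = [[1,1],[1,0]].
n = 282 = 100011010₂. Square-and-multiply, entries mod 79:
Q^1 = [[1,1],[1,0]]
Q^2 = (Q^1)² = [[2,1],[1,1]]
Q^4 = (Q^2)² = [[5,3],[3,2]]
Q^8 = (Q^4)² = [[34,21],[21,13]]
Q^17 = (Q^8)²·Q = [[56,17],[17,39]]
Q^35 = (Q^17)²·Q = [[63,28],[28,35]]
Q^70 = (Q^35)² = [[13,58],[58,34]]
Q^141 = (Q^70)²·Q = [[18,57],[57,40]]
Q^282 = (Q^141)² = [[18,67],[67,30]]
F_282 mod 79 = Q^282[0][1] = 67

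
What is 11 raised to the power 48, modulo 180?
1

Repeated squaring. Binary of 48 = 110000.
11^1 ≡ 11 (mod 180); 11^2 ≡ 121 (mod 180); 11^4 ≡ 61 (mod 180); 11^8 ≡ 121 (mod 180); 11^16 ≡ 61 (mod 180); 11^32 ≡ 121 (mod 180)
11^48 = 11^16 × 11^32 ≡ 1 (mod 180)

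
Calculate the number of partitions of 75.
8118264

p(n) counts ways to write n as a sum of positive integers (order ignored).
Euler's pentagonal recurrence: p(k) = p(k-1) + p(k-2) - p(k-5) - p(k-7) + p(k-12) + p(k-15) - ... (offsets j(3j∓1)/2, signs ++--, p(0)=1, p(<0)=0).
DP table for k = 0..74: p(0)=1, p(1)=1, p(2)=2, p(3)=3, p(4)=5, p(5)=7, p(6)=11, p(7)=15, p(8)=22, p(9)=30, p(10)=42, p(11)=56, p(12)=77, p(13)=101, p(14)=135, p(15)=176, p(16)=231, p(17)=297, p(18)=385, p(19)=490, p(20)=627, p(21)=792, p(22)=1002, p(23)=1255, p(24)=1575, p(25)=1958, p(26)=2436, p(27)=3010, p(28)=3718, p(29)=4565, p(30)=5604, p(31)=6842, p(32)=8349, p(33)=10143, p(34)=12310, p(35)=14883, p(36)=17977, p(37)=21637, p(38)=26015, p(39)=31185, p(40)=37338, p(41)=44583, p(42)=53174, p(43)=63261, p(44)=75175, p(45)=89134, p(46)=105558, p(47)=124754, p(48)=147273, p(49)=173525, p(50)=204226, p(51)=239943, p(52)=281589, p(53)=329931, p(54)=386155, p(55)=451276, p(56)=526823, p(57)=614154, p(58)=715220, p(59)=831820, p(60)=966467, p(61)=1121505, p(62)=1300156, p(63)=1505499, p(64)=1741630, p(65)=2012558, p(66)=2323520, p(67)=2679689, p(68)=3087735, p(69)=3554345, p(70)=4087968, p(71)=4697205, p(72)=5392783, p(73)=6185689, p(74)=7089500.
Final step: p(75) = p(74) + p(73) - p(70) - p(68) + p(63) + p(60) - p(53) - p(49) + p(40) + p(35) - p(24) - p(18) + p(5)
= 7089500 + 6185689 - 4087968 - 3087735 + 1505499 + 966467 - 329931 - 173525 + 37338 + 14883 - 1575 - 385 + 7
= 8118264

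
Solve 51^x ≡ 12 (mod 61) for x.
16

Baby-step giant-step with step n = ⌈√61⌉ = 8.
Baby steps 51^j mod 61 (j:value) for j=0..7: 0:1, 1:51, 2:39, 3:37, 4:57, 5:40, 6:27, 7:35.
Giant-step multiplier: 51^(-8) ≡ 51^(60-8) = 51^52 ≡ 42 (mod 61).
Giant steps γ_i = 12·42^i mod 61: γ_0=12, γ_1=16, γ_2=1 (in table at j=0).
x = i·n + j = 2·8 + 0 = 16.
Check: 51^16 ≡ 12 (mod 61).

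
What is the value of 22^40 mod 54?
4

Repeated squaring. Binary of 40 = 101000.
22^1 ≡ 22 (mod 54); 22^2 ≡ 52 (mod 54); 22^4 ≡ 4 (mod 54); 22^8 ≡ 16 (mod 54); 22^16 ≡ 40 (mod 54); 22^32 ≡ 34 (mod 54)
22^40 = 22^8 × 22^32 ≡ 4 (mod 54)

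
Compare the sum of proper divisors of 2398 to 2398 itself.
deficient

Proper divisors of 2398: sum = 1 + 2 + 11 + 22 + 109 + 218 + 1199 = 1562
Since 1562 < 2398, 2398 is deficient.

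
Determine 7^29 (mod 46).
5

Repeated squaring. Binary of 29 = 11101.
7^1 ≡ 7 (mod 46); 7^2 ≡ 3 (mod 46); 7^4 ≡ 9 (mod 46); 7^8 ≡ 35 (mod 46); 7^16 ≡ 29 (mod 46)
7^29 = 7^1 × 7^4 × 7^8 × 7^16 ≡ 5 (mod 46)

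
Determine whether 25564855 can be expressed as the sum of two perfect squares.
Not possible

Factorization: 25564855 = 5 × 17 × 67^3
By Fermat: n is sum of two squares iff every prime p ≡ 3 (mod 4) appears to even power.
Prime(s) ≡ 3 (mod 4) with odd exponent: [(67, 3)]
Therefore 25564855 cannot be expressed as a² + b².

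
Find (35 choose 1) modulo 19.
16

Using Lucas' theorem:
Write n=35 and k=1 in base 19:
n in base 19: [1, 16]
k in base 19: [0, 1]
C(35,1) mod 19 = ∏ C(n_i, k_i) mod 19
Digit binomials (mod 19): C(1,0) = 1; C(16,1) = 16
Product: 1 × 16 = 16 ≡ 16 (mod 19)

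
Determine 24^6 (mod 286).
64

Repeated squaring. Binary of 6 = 110.
24^1 ≡ 24 (mod 286); 24^2 ≡ 4 (mod 286); 24^4 ≡ 16 (mod 286)
24^6 = 24^2 × 24^4 ≡ 64 (mod 286)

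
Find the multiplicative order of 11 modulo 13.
12

13 is prime, so ord(11) divides φ(13) = 12.
Divisors of 12: 1, 2, 3, 4, 6, 12.
Repeated squaring: 11^1 ≡ 11, 11^2 ≡ 4, 11^4 ≡ 3, 11^8 ≡ 9 (mod 13).
Test 11^d mod 13 for each divisor d in increasing order:
11^1 ≡ 11
11^2 ≡ 4
11^3 = 11^2·11^1 ≡ 5
11^4 ≡ 3
11^6 = 11^4·11^2 ≡ 12
11^12 = 11^8·11^4 ≡ 1  ← first divisor giving 1
The order is 12.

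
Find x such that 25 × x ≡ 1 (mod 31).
5

gcd(25, 31) = 1, so the inverse exists.
Extended Euclidean algorithm on (31, 25):
31 = 1 × 25 + 6  ⟹  6 = (1)·31 + (-1)·25
25 = 4 × 6 + 1  ⟹  1 = (-4)·31 + (5)·25
So (5)·25 ≡ 1 (mod 31), i.e. 25^(-1) ≡ 5 (mod 31).
Check: 25 × 5 = 125 ≡ 1 (mod 31)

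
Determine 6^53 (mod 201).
189

Repeated squaring. Binary of 53 = 110101.
6^1 ≡ 6 (mod 201); 6^2 ≡ 36 (mod 201); 6^4 ≡ 90 (mod 201); 6^8 ≡ 60 (mod 201); 6^16 ≡ 183 (mod 201); 6^32 ≡ 123 (mod 201)
6^53 = 6^1 × 6^4 × 6^16 × 6^32 ≡ 189 (mod 201)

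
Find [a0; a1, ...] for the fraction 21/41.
[0; 1, 1, 20]

Euclidean algorithm steps:
21 = 0 × 41 + 21
41 = 1 × 21 + 20
21 = 1 × 20 + 1
20 = 20 × 1 + 0
Continued fraction: [0; 1, 1, 20]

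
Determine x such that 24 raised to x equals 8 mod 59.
11

Baby-step giant-step with step n = ⌈√59⌉ = 8.
Baby steps 24^j mod 59 (j:value) for j=0..7: 0:1, 1:24, 2:45, 3:18, 4:19, 5:43, 6:29, 7:47.
Giant-step multiplier: 24^(-8) ≡ 24^(58-8) = 24^50 ≡ 17 (mod 59).
Giant steps γ_i = 8·17^i mod 59: γ_0=8, γ_1=18 (in table at j=3).
x = i·n + j = 1·8 + 3 = 11.
Check: 24^11 ≡ 8 (mod 59).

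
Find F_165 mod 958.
886

Matrix identity: Q^n = [[F_(n+1), F_n], [F_n, F_(n-1)]] with Q = [[1,1],[1,0]].
n = 165 = 10100101₂. Square-and-multiply, entries mod 958:
Q^1 = [[1,1],[1,0]]
Q^2 = (Q^1)² = [[2,1],[1,1]]
Q^5 = (Q^2)²·Q = [[8,5],[5,3]]
Q^10 = (Q^5)² = [[89,55],[55,34]]
Q^20 = (Q^10)² = [[408,59],[59,349]]
Q^41 = (Q^20)²·Q = [[16,379],[379,595]]
Q^82 = (Q^41)² = [[197,691],[691,464]]
Q^165 = (Q^82)²·Q = [[671,886],[886,743]]
F_165 mod 958 = Q^165[0][1] = 886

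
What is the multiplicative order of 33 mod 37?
9

37 is prime, so ord(33) divides φ(37) = 36.
Divisors of 36: 1, 2, 3, 4, 6, 9, 12, 18, 36.
Repeated squaring: 33^1 ≡ 33, 33^2 ≡ 16, 33^4 ≡ 34, 33^8 ≡ 9, 33^16 ≡ 7, 33^32 ≡ 12 (mod 37).
Test 33^d mod 37 for each divisor d in increasing order:
33^1 ≡ 33
33^2 ≡ 16
33^3 = 33^2·33^1 ≡ 10
33^4 ≡ 34
33^6 = 33^4·33^2 ≡ 26
33^9 = 33^8·33^1 ≡ 1  ← first divisor giving 1
The order is 9.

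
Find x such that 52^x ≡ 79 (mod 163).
121

Baby-step giant-step with step n = ⌈√163⌉ = 13.
Baby steps 52^j mod 163 (j:value) for j=0..12: 0:1, 1:52, 2:96, 3:102, 4:88, 5:12, 6:135, 7:11, 8:83, 9:78, 10:144, 11:153, 12:132.
Giant-step multiplier: 52^(-13) ≡ 52^(162-13) = 52^149 ≡ 154 (mod 163).
Giant steps γ_i = 79·154^i mod 163: γ_0=79, γ_1=104, γ_2=42, γ_3=111, γ_4=142, γ_5=26, γ_6=92, γ_7=150, γ_8=117, γ_9=88 (in table at j=4).
x = i·n + j = 9·13 + 4 = 121.
Check: 52^121 ≡ 79 (mod 163).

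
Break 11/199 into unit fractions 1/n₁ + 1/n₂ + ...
1/19 + 1/379 + 1/159223 + 1/28520799973 + 1/929641178371338400861 + 1/1008271507277592391123742528036634174730681 + 1/1219933718865393655364635368068124756713122928811333803786753398211072842948484537833 + 1/1860297848030936654742608399135821395565274404917258533393305147319524009551744684579405649080712180254407780735949179513154143641842892458088536544987153757401025882029 + 1/4614277444518045184646591832326467411359277711335974416082881814986405515888533562332069783067894981850924485553345190160771506460024406127868096951360637582674289834858262576425271895218431296391169922044160278696744025988461165811212428548328350795432691637759392474030879286312785400132190057899968737693594392669884878193448874327093 + 1/31937334502481972335865307630139228000187060941658399518862518849553429993133277230560087986574331290756232125775998863890963263813589266879406694561350952988662850757053371133819179770003609046815203982179108798005308113258134895569927488690118483730232440575942894680942308888321353318333183158977270294582315388855860989819894602178852719674244639951777398683083694723999674418435726557523519535770015019287382321071804865681731226989916286199314883016472947639367666251368202759691810399195092598892275413777035275182318485652713871000041272524440519262054008953943029365257325370839037761555465335452562216651250516983405134378252470216494582635109781712938341456418881 + 1/2039986670246850822853427080268636607703538330430958135006350872460188775376402385474575383380701179275926633909293920375037781006938834602683282504456671345800481611955974906577358109966753513899436209725756764159504134559394933538420714469300931804842468643272796657406808805007786178371184391663721349034183315512035012402176731111044506314978549915206516847224339930494935465558632905912262959736737614637514921726288403470224139024425700070180324623265095949577758695292697562554242228453440276043742370033993859881981612938703208463591285870376619588297958810138295747858827756577616148419423031480258559516303907719233914603343421735341220080271152090557188286289527661792734931298102513902518914250419121432886312102736349552224188669212688846219382874287241971706387850290821170997846726526589069990513808709560793139660289273086403155344460608865436195352720549406793512677065107181955781264579349071905411393100989250722104770801720673437692418988638492506057962758754921169589084980707251205329924087857682559921447010465898318288868258062129919867004394488124710647843586978379399594154917914477913086776811741840849911967039211773201428676384229432761943488196359561416605048969002045397348240530911560634680322446588472763785839765588633770016209055874572792498932175778494089116461654628549726895871636209026849103988563732410165441

Greedy algorithm:
11/199: ceiling(199/11) = 19, use 1/19
10/3781: ceiling(3781/10) = 379, use 1/379
9/1432999: ceiling(1432999/9) = 159223, use 1/159223
8/228166399777: ceiling(228166399777/8) = 28520799973, use 1/28520799973
7/6507488248599368806021: ceiling(6507488248599368806021/7) = 929641178371338400861, use 1/929641178371338400861
6/6049629043665554346742455168219805048384081: ceiling(6049629043665554346742455168219805048384081/6) = 1008271507277592391123742528036634174730681, use 1/1008271507277592391123742528036634174730681
5/6099668594326968276823176840340623783565614644056669018933766991055364214742422689161: ceiling(6099668594326968276823176840340623783565614644056669018933766991055364214742422689161/5) = 1219933718865393655364635368068124756713122928811333803786753398211072842948484537833, use 1/1219933718865393655364635368068124756713122928811333803786753398211072842948484537833
4/7441191392123746618970433596543285582261097619669034133573220589278096038206978738317622596322848721017631122943796718052616574567371569832354146179948615029604103528113: ceiling(7441191392123746618970433596543285582261097619669034133573220589278096038206978738317622596322848721017631122943796718052616574567371569832354146179948615029604103528113/4) = 1860297848030936654742608399135821395565274404917258533393305147319524009551744684579405649080712180254407780735949179513154143641842892458088536544987153757401025882029, use 1/1860297848030936654742608399135821395565274404917258533393305147319524009551744684579405649080712180254407780735949179513154143641842892458088536544987153757401025882029
3/13842832333554135553939775496979402234077833134007923248248645444959216547665600686996209349203684945552773456660035570482314519380073218383604290854081912748022869504574787729275815685655293889173509766132480836090232077965383497433637285644985052386298074913278177422092637858938356200396570173699906213080783178009654634580346622981277: ceiling(13842832333554135553939775496979402234077833134007923248248645444959216547665600686996209349203684945552773456660035570482314519380073218383604290854081912748022869504574787729275815685655293889173509766132480836090232077965383497433637285644985052386298074913278177422092637858938356200396570173699906213080783178009654634580346622981277/3) = 4614277444518045184646591832326467411359277711335974416082881814986405515888533562332069783067894981850924485553345190160771506460024406127868096951360637582674289834858262576425271895218431296391169922044160278696744025988461165811212428548328350795432691637759392474030879286312785400132190057899968737693594392669884878193448874327093, use 1/4614277444518045184646591832326467411359277711335974416082881814986405515888533562332069783067894981850924485553345190160771506460024406127868096951360637582674289834858262576425271895218431296391169922044160278696744025988461165811212428548328350795432691637759392474030879286312785400132190057899968737693594392669884878193448874327093
2/63874669004963944671730615260278456000374121883316799037725037699106859986266554461120175973148662581512464251551997727781926527627178533758813389122701905977325701514106742267638359540007218093630407964358217596010616226516269791139854977380236967460464881151885789361884617776642706636666366317954540589164630777711721979639789204357705439348489279903554797366167389447999348836871453115047039071540030038574764642143609731363462453979832572398629766032945895278735332502736405519383620798390185197784550827554070550364636971305427742000082545048881038524108017907886058730514650741678075523110930670905124433302501033966810268756504940432989165270219563425876682912837761: ceiling(63874669004963944671730615260278456000374121883316799037725037699106859986266554461120175973148662581512464251551997727781926527627178533758813389122701905977325701514106742267638359540007218093630407964358217596010616226516269791139854977380236967460464881151885789361884617776642706636666366317954540589164630777711721979639789204357705439348489279903554797366167389447999348836871453115047039071540030038574764642143609731363462453979832572398629766032945895278735332502736405519383620798390185197784550827554070550364636971305427742000082545048881038524108017907886058730514650741678075523110930670905124433302501033966810268756504940432989165270219563425876682912837761/2) = 31937334502481972335865307630139228000187060941658399518862518849553429993133277230560087986574331290756232125775998863890963263813589266879406694561350952988662850757053371133819179770003609046815203982179108798005308113258134895569927488690118483730232440575942894680942308888321353318333183158977270294582315388855860989819894602178852719674244639951777398683083694723999674418435726557523519535770015019287382321071804865681731226989916286199314883016472947639367666251368202759691810399195092598892275413777035275182318485652713871000041272524440519262054008953943029365257325370839037761555465335452562216651250516983405134378252470216494582635109781712938341456418881, use 1/31937334502481972335865307630139228000187060941658399518862518849553429993133277230560087986574331290756232125775998863890963263813589266879406694561350952988662850757053371133819179770003609046815203982179108798005308113258134895569927488690118483730232440575942894680942308888321353318333183158977270294582315388855860989819894602178852719674244639951777398683083694723999674418435726557523519535770015019287382321071804865681731226989916286199314883016472947639367666251368202759691810399195092598892275413777035275182318485652713871000041272524440519262054008953943029365257325370839037761555465335452562216651250516983405134378252470216494582635109781712938341456418881
1/2039986670246850822853427080268636607703538330430958135006350872460188775376402385474575383380701179275926633909293920375037781006938834602683282504456671345800481611955974906577358109966753513899436209725756764159504134559394933538420714469300931804842468643272796657406808805007786178371184391663721349034183315512035012402176731111044506314978549915206516847224339930494935465558632905912262959736737614637514921726288403470224139024425700070180324623265095949577758695292697562554242228453440276043742370033993859881981612938703208463591285870376619588297958810138295747858827756577616148419423031480258559516303907719233914603343421735341220080271152090557188286289527661792734931298102513902518914250419121432886312102736349552224188669212688846219382874287241971706387850290821170997846726526589069990513808709560793139660289273086403155344460608865436195352720549406793512677065107181955781264579349071905411393100989250722104770801720673437692418988638492506057962758754921169589084980707251205329924087857682559921447010465898318288868258062129919867004394488124710647843586978379399594154917914477913086776811741840849911967039211773201428676384229432761943488196359561416605048969002045397348240530911560634680322446588472763785839765588633770016209055874572792498932175778494089116461654628549726895871636209026849103988563732410165441: ceiling(2039986670246850822853427080268636607703538330430958135006350872460188775376402385474575383380701179275926633909293920375037781006938834602683282504456671345800481611955974906577358109966753513899436209725756764159504134559394933538420714469300931804842468643272796657406808805007786178371184391663721349034183315512035012402176731111044506314978549915206516847224339930494935465558632905912262959736737614637514921726288403470224139024425700070180324623265095949577758695292697562554242228453440276043742370033993859881981612938703208463591285870376619588297958810138295747858827756577616148419423031480258559516303907719233914603343421735341220080271152090557188286289527661792734931298102513902518914250419121432886312102736349552224188669212688846219382874287241971706387850290821170997846726526589069990513808709560793139660289273086403155344460608865436195352720549406793512677065107181955781264579349071905411393100989250722104770801720673437692418988638492506057962758754921169589084980707251205329924087857682559921447010465898318288868258062129919867004394488124710647843586978379399594154917914477913086776811741840849911967039211773201428676384229432761943488196359561416605048969002045397348240530911560634680322446588472763785839765588633770016209055874572792498932175778494089116461654628549726895871636209026849103988563732410165441/1) = 2039986670246850822853427080268636607703538330430958135006350872460188775376402385474575383380701179275926633909293920375037781006938834602683282504456671345800481611955974906577358109966753513899436209725756764159504134559394933538420714469300931804842468643272796657406808805007786178371184391663721349034183315512035012402176731111044506314978549915206516847224339930494935465558632905912262959736737614637514921726288403470224139024425700070180324623265095949577758695292697562554242228453440276043742370033993859881981612938703208463591285870376619588297958810138295747858827756577616148419423031480258559516303907719233914603343421735341220080271152090557188286289527661792734931298102513902518914250419121432886312102736349552224188669212688846219382874287241971706387850290821170997846726526589069990513808709560793139660289273086403155344460608865436195352720549406793512677065107181955781264579349071905411393100989250722104770801720673437692418988638492506057962758754921169589084980707251205329924087857682559921447010465898318288868258062129919867004394488124710647843586978379399594154917914477913086776811741840849911967039211773201428676384229432761943488196359561416605048969002045397348240530911560634680322446588472763785839765588633770016209055874572792498932175778494089116461654628549726895871636209026849103988563732410165441, use 1/2039986670246850822853427080268636607703538330430958135006350872460188775376402385474575383380701179275926633909293920375037781006938834602683282504456671345800481611955974906577358109966753513899436209725756764159504134559394933538420714469300931804842468643272796657406808805007786178371184391663721349034183315512035012402176731111044506314978549915206516847224339930494935465558632905912262959736737614637514921726288403470224139024425700070180324623265095949577758695292697562554242228453440276043742370033993859881981612938703208463591285870376619588297958810138295747858827756577616148419423031480258559516303907719233914603343421735341220080271152090557188286289527661792734931298102513902518914250419121432886312102736349552224188669212688846219382874287241971706387850290821170997846726526589069990513808709560793139660289273086403155344460608865436195352720549406793512677065107181955781264579349071905411393100989250722104770801720673437692418988638492506057962758754921169589084980707251205329924087857682559921447010465898318288868258062129919867004394488124710647843586978379399594154917914477913086776811741840849911967039211773201428676384229432761943488196359561416605048969002045397348240530911560634680322446588472763785839765588633770016209055874572792498932175778494089116461654628549726895871636209026849103988563732410165441
Result: 11/199 = 1/19 + 1/379 + 1/159223 + 1/28520799973 + 1/929641178371338400861 + 1/1008271507277592391123742528036634174730681 + 1/1219933718865393655364635368068124756713122928811333803786753398211072842948484537833 + 1/1860297848030936654742608399135821395565274404917258533393305147319524009551744684579405649080712180254407780735949179513154143641842892458088536544987153757401025882029 + 1/4614277444518045184646591832326467411359277711335974416082881814986405515888533562332069783067894981850924485553345190160771506460024406127868096951360637582674289834858262576425271895218431296391169922044160278696744025988461165811212428548328350795432691637759392474030879286312785400132190057899968737693594392669884878193448874327093 + 1/31937334502481972335865307630139228000187060941658399518862518849553429993133277230560087986574331290756232125775998863890963263813589266879406694561350952988662850757053371133819179770003609046815203982179108798005308113258134895569927488690118483730232440575942894680942308888321353318333183158977270294582315388855860989819894602178852719674244639951777398683083694723999674418435726557523519535770015019287382321071804865681731226989916286199314883016472947639367666251368202759691810399195092598892275413777035275182318485652713871000041272524440519262054008953943029365257325370839037761555465335452562216651250516983405134378252470216494582635109781712938341456418881 + 1/2039986670246850822853427080268636607703538330430958135006350872460188775376402385474575383380701179275926633909293920375037781006938834602683282504456671345800481611955974906577358109966753513899436209725756764159504134559394933538420714469300931804842468643272796657406808805007786178371184391663721349034183315512035012402176731111044506314978549915206516847224339930494935465558632905912262959736737614637514921726288403470224139024425700070180324623265095949577758695292697562554242228453440276043742370033993859881981612938703208463591285870376619588297958810138295747858827756577616148419423031480258559516303907719233914603343421735341220080271152090557188286289527661792734931298102513902518914250419121432886312102736349552224188669212688846219382874287241971706387850290821170997846726526589069990513808709560793139660289273086403155344460608865436195352720549406793512677065107181955781264579349071905411393100989250722104770801720673437692418988638492506057962758754921169589084980707251205329924087857682559921447010465898318288868258062129919867004394488124710647843586978379399594154917914477913086776811741840849911967039211773201428676384229432761943488196359561416605048969002045397348240530911560634680322446588472763785839765588633770016209055874572792498932175778494089116461654628549726895871636209026849103988563732410165441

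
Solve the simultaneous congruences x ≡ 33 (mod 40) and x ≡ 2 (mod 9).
353

Using Chinese Remainder Theorem:
M = 40 × 9 = 360
M1 = 9, M2 = 40
y1 = 9^(-1) mod 40 = 9
y2 = 40^(-1) mod 9 = 7
x = (33×9×9 + 2×40×7) mod 360 = 353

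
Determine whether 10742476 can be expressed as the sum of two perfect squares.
Not possible

Factorization: 10742476 = 2^2 × 139^3
By Fermat: n is sum of two squares iff every prime p ≡ 3 (mod 4) appears to even power.
Prime(s) ≡ 3 (mod 4) with odd exponent: [(139, 3)]
Therefore 10742476 cannot be expressed as a² + b².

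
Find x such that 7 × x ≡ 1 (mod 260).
223

gcd(7, 260) = 1, so the inverse exists.
Extended Euclidean algorithm on (260, 7):
260 = 37 × 7 + 1  ⟹  1 = (1)·260 + (-37)·7
So (-37)·7 ≡ 1 (mod 260), i.e. 7^(-1) ≡ -37 ≡ 223 (mod 260).
Check: 7 × 223 = 1561 ≡ 1 (mod 260)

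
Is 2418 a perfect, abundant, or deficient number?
abundant

Proper divisors of 2418: sum = 1 + 2 + 3 + 6 + 13 + 26 + 31 + 39 + 62 + 78 + 93 + 186 + 403 + 806 + 1209 = 2958
Since 2958 > 2418, 2418 is abundant.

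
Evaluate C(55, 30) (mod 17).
0

Using Lucas' theorem:
Write n=55 and k=30 in base 17:
n in base 17: [3, 4]
k in base 17: [1, 13]
C(55,30) mod 17 = ∏ C(n_i, k_i) mod 17
Digit binomials (mod 17): C(3,1) = 3; C(4,13) = 0 (k_i > n_i)
Product: 3 × 0 = 0 ≡ 0 (mod 17)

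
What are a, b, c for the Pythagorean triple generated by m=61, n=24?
(3145, 2928, 4297)

Euclid's formula: a = m² - n², b = 2mn, c = m² + n²
m = 61, n = 24
a = 61² - 24² = 3721 - 576 = 3145
b = 2 × 61 × 24 = 2928
c = 61² + 24² = 3721 + 576 = 4297
Verification: 3145² + 2928² = 9891025 + 8573184 = 18464209 = 4297² ✓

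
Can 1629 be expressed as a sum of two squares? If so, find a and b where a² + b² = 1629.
27² + 30² (a=27, b=30)

Factorization: 1629 = 3^2 × 181
By Fermat: n is sum of two squares iff every prime p ≡ 3 (mod 4) appears to even power.
All primes ≡ 3 (mod 4) appear to even power.
Search a = 0, 1, 2, … for 1629 - a² a perfect square: first hit at a = 27: 1629 - 729 = 900 = 30².
1629 = 27² + 30² = 729 + 900 ✓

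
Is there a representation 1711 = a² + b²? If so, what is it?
Not possible

Factorization: 1711 = 29 × 59
By Fermat: n is sum of two squares iff every prime p ≡ 3 (mod 4) appears to even power.
Prime(s) ≡ 3 (mod 4) with odd exponent: [(59, 1)]
Therefore 1711 cannot be expressed as a² + b².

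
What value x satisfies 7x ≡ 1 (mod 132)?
19

gcd(7, 132) = 1, so the inverse exists.
Extended Euclidean algorithm on (132, 7):
132 = 18 × 7 + 6  ⟹  6 = (1)·132 + (-18)·7
7 = 1 × 6 + 1  ⟹  1 = (-1)·132 + (19)·7
So (19)·7 ≡ 1 (mod 132), i.e. 7^(-1) ≡ 19 (mod 132).
Check: 7 × 19 = 133 ≡ 1 (mod 132)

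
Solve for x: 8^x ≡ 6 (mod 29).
2

Baby-step giant-step with step n = ⌈√29⌉ = 6.
Baby steps 8^j mod 29 (j:value) for j=0..5: 0:1, 1:8, 2:6, 3:19, 4:7, 5:27.
h = 6 is already in the table at j=2, so x = 2.
Check: 8^2 ≡ 6 (mod 29).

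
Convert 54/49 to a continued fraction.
[1; 9, 1, 4]

Euclidean algorithm steps:
54 = 1 × 49 + 5
49 = 9 × 5 + 4
5 = 1 × 4 + 1
4 = 4 × 1 + 0
Continued fraction: [1; 9, 1, 4]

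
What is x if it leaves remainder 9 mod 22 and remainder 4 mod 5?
9

Using Chinese Remainder Theorem:
M = 22 × 5 = 110
M1 = 5, M2 = 22
y1 = 5^(-1) mod 22 = 9
y2 = 22^(-1) mod 5 = 3
x = (9×5×9 + 4×22×3) mod 110 = 9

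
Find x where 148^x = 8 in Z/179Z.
79

Baby-step giant-step with step n = ⌈√179⌉ = 14.
Baby steps 148^j mod 179 (j:value) for j=0..13: 0:1, 1:148, 2:66, 3:102, 4:60, 5:109, 6:22, 7:34, 8:20, 9:96, 10:67, 11:71, 12:126, 13:32.
Giant-step multiplier: 148^(-14) ≡ 148^(178-14) = 148^164 ≡ 155 (mod 179).
Giant steps γ_i = 8·155^i mod 179: γ_0=8, γ_1=166, γ_2=133, γ_3=30, γ_4=175, γ_5=96 (in table at j=9).
x = i·n + j = 5·14 + 9 = 79.
Check: 148^79 ≡ 8 (mod 179).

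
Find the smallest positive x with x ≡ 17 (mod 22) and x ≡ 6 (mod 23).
259

Using Chinese Remainder Theorem:
M = 22 × 23 = 506
M1 = 23, M2 = 22
y1 = 23^(-1) mod 22 = 1
y2 = 22^(-1) mod 23 = 22
x = (17×23×1 + 6×22×22) mod 506 = 259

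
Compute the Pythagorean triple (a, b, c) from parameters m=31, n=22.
(477, 1364, 1445)

Euclid's formula: a = m² - n², b = 2mn, c = m² + n²
m = 31, n = 22
a = 31² - 22² = 961 - 484 = 477
b = 2 × 31 × 22 = 1364
c = 31² + 22² = 961 + 484 = 1445
Verification: 477² + 1364² = 227529 + 1860496 = 2088025 = 1445² ✓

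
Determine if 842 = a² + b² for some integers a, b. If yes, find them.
1² + 29² (a=1, b=29)

Factorization: 842 = 2 × 421
By Fermat: n is sum of two squares iff every prime p ≡ 3 (mod 4) appears to even power.
All primes ≡ 3 (mod 4) appear to even power.
Search a = 0, 1, 2, … for 842 - a² a perfect square: first hit at a = 1: 842 - 1 = 841 = 29².
842 = 1² + 29² = 1 + 841 ✓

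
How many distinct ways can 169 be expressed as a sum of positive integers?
250438925115

p(n) counts ways to write n as a sum of positive integers (order ignored).
Euler's pentagonal recurrence: p(k) = p(k-1) + p(k-2) - p(k-5) - p(k-7) + p(k-12) + p(k-15) - ... (offsets j(3j∓1)/2, signs ++--, p(0)=1, p(<0)=0).
DP table for k = 0..168: p(0)=1, p(1)=1, p(2)=2, p(3)=3, p(4)=5, p(5)=7, p(6)=11, p(7)=15, p(8)=22, p(9)=30, p(10)=42, p(11)=56, p(12)=77, p(13)=101, p(14)=135, p(15)=176, p(16)=231, p(17)=297, p(18)=385, p(19)=490, p(20)=627, p(21)=792, p(22)=1002, p(23)=1255, p(24)=1575, p(25)=1958, p(26)=2436, p(27)=3010, p(28)=3718, p(29)=4565, p(30)=5604, p(31)=6842, p(32)=8349, p(33)=10143, p(34)=12310, p(35)=14883, p(36)=17977, p(37)=21637, p(38)=26015, p(39)=31185, p(40)=37338, p(41)=44583, p(42)=53174, p(43)=63261, p(44)=75175, p(45)=89134, p(46)=105558, p(47)=124754, p(48)=147273, p(49)=173525, p(50)=204226, p(51)=239943, p(52)=281589, p(53)=329931, p(54)=386155, p(55)=451276, p(56)=526823, p(57)=614154, p(58)=715220, p(59)=831820, p(60)=966467, p(61)=1121505, p(62)=1300156, p(63)=1505499, p(64)=1741630, p(65)=2012558, p(66)=2323520, p(67)=2679689, p(68)=3087735, p(69)=3554345, p(70)=4087968, p(71)=4697205, p(72)=5392783, p(73)=6185689, p(74)=7089500, p(75)=8118264, p(76)=9289091, p(77)=10619863, p(78)=12132164, p(79)=13848650, p(80)=15796476, p(81)=18004327, p(82)=20506255, p(83)=23338469, p(84)=26543660, p(85)=30167357, p(86)=34262962, p(87)=38887673, p(88)=44108109, p(89)=49995925, p(90)=56634173, p(91)=64112359, p(92)=72533807, p(93)=82010177, p(94)=92669720, p(95)=104651419, p(96)=118114304, p(97)=133230930, p(98)=150198136, p(99)=169229875, p(100)=190569292, p(101)=214481126, p(102)=241265379, p(103)=271248950, p(104)=304801365, p(105)=342325709, p(106)=384276336, p(107)=431149389, p(108)=483502844, p(109)=541946240, p(110)=607163746, p(111)=679903203, p(112)=761002156, p(113)=851376628, p(114)=952050665, p(115)=1064144451, p(116)=1188908248, p(117)=1327710076, p(118)=1482074143, p(119)=1653668665, p(120)=1844349560, p(121)=2056148051, p(122)=2291320912, p(123)=2552338241, p(124)=2841940500, p(125)=3163127352, p(126)=3519222692, p(127)=3913864295, p(128)=4351078600, p(129)=4835271870, p(130)=5371315400, p(131)=5964539504, p(132)=6620830889, p(133)=7346629512, p(134)=8149040695, p(135)=9035836076, p(136)=10015581680, p(137)=11097645016, p(138)=12292341831, p(139)=13610949895, p(140)=15065878135, p(141)=16670689208, p(142)=18440293320, p(143)=20390982757, p(144)=22540654445, p(145)=24908858009, p(146)=27517052599, p(147)=30388671978, p(148)=33549419497, p(149)=37027355200, p(150)=40853235313, p(151)=45060624582, p(152)=49686288421, p(153)=54770336324, p(154)=60356673280, p(155)=66493182097, p(156)=73232243759, p(157)=80630964769, p(158)=88751778802, p(159)=97662728555, p(160)=107438159466, p(161)=118159068427, p(162)=129913904637, p(163)=142798995930, p(164)=156919475295, p(165)=172389800255, p(166)=189334822579, p(167)=207890420102, p(168)=228204732751.
Final step: p(169) = p(168) + p(167) - p(164) - p(162) + p(157) + p(154) - p(147) - p(143) + p(134) + p(129) - p(118) - p(112) + p(99) + p(92) - p(77) - p(69) + p(52) + p(43) - p(24) - p(14)
= 228204732751 + 207890420102 - 156919475295 - 129913904637 + 80630964769 + 60356673280 - 30388671978 - 20390982757 + 8149040695 + 4835271870 - 1482074143 - 761002156 + 169229875 + 72533807 - 10619863 - 3554345 + 281589 + 63261 - 1575 - 135
= 250438925115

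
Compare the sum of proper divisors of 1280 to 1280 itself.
abundant

Proper divisors of 1280: sum = 1 + 2 + 4 + 5 + 8 + 10 + 16 + 20 + ... + 160 + 256 + 320 + 640 (17 divisors) = 1786
Since 1786 > 1280, 1280 is abundant.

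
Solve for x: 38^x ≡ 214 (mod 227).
54

Baby-step giant-step with step n = ⌈√227⌉ = 16.
Baby steps 38^j mod 227 (j:value) for j=0..15: 0:1, 1:38, 2:82, 3:165, 4:141, 5:137, 6:212, 7:111, 8:132, 9:22, 10:155, 11:215, 12:225, 13:151, 14:63, 15:124.
Giant-step multiplier: 38^(-16) ≡ 38^(226-16) = 38^210 ≡ 33 (mod 227).
Giant steps γ_i = 214·33^i mod 227: γ_0=214, γ_1=25, γ_2=144, γ_3=212 (in table at j=6).
x = i·n + j = 3·16 + 6 = 54.
Check: 38^54 ≡ 214 (mod 227).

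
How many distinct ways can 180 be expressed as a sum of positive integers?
684957390936

p(n) counts ways to write n as a sum of positive integers (order ignored).
Euler's pentagonal recurrence: p(k) = p(k-1) + p(k-2) - p(k-5) - p(k-7) + p(k-12) + p(k-15) - ... (offsets j(3j∓1)/2, signs ++--, p(0)=1, p(<0)=0).
DP table for k = 0..179: p(0)=1, p(1)=1, p(2)=2, p(3)=3, p(4)=5, p(5)=7, p(6)=11, p(7)=15, p(8)=22, p(9)=30, p(10)=42, p(11)=56, p(12)=77, p(13)=101, p(14)=135, p(15)=176, p(16)=231, p(17)=297, p(18)=385, p(19)=490, p(20)=627, p(21)=792, p(22)=1002, p(23)=1255, p(24)=1575, p(25)=1958, p(26)=2436, p(27)=3010, p(28)=3718, p(29)=4565, p(30)=5604, p(31)=6842, p(32)=8349, p(33)=10143, p(34)=12310, p(35)=14883, p(36)=17977, p(37)=21637, p(38)=26015, p(39)=31185, p(40)=37338, p(41)=44583, p(42)=53174, p(43)=63261, p(44)=75175, p(45)=89134, p(46)=105558, p(47)=124754, p(48)=147273, p(49)=173525, p(50)=204226, p(51)=239943, p(52)=281589, p(53)=329931, p(54)=386155, p(55)=451276, p(56)=526823, p(57)=614154, p(58)=715220, p(59)=831820, p(60)=966467, p(61)=1121505, p(62)=1300156, p(63)=1505499, p(64)=1741630, p(65)=2012558, p(66)=2323520, p(67)=2679689, p(68)=3087735, p(69)=3554345, p(70)=4087968, p(71)=4697205, p(72)=5392783, p(73)=6185689, p(74)=7089500, p(75)=8118264, p(76)=9289091, p(77)=10619863, p(78)=12132164, p(79)=13848650, p(80)=15796476, p(81)=18004327, p(82)=20506255, p(83)=23338469, p(84)=26543660, p(85)=30167357, p(86)=34262962, p(87)=38887673, p(88)=44108109, p(89)=49995925, p(90)=56634173, p(91)=64112359, p(92)=72533807, p(93)=82010177, p(94)=92669720, p(95)=104651419, p(96)=118114304, p(97)=133230930, p(98)=150198136, p(99)=169229875, p(100)=190569292, p(101)=214481126, p(102)=241265379, p(103)=271248950, p(104)=304801365, p(105)=342325709, p(106)=384276336, p(107)=431149389, p(108)=483502844, p(109)=541946240, p(110)=607163746, p(111)=679903203, p(112)=761002156, p(113)=851376628, p(114)=952050665, p(115)=1064144451, p(116)=1188908248, p(117)=1327710076, p(118)=1482074143, p(119)=1653668665, p(120)=1844349560, p(121)=2056148051, p(122)=2291320912, p(123)=2552338241, p(124)=2841940500, p(125)=3163127352, p(126)=3519222692, p(127)=3913864295, p(128)=4351078600, p(129)=4835271870, p(130)=5371315400, p(131)=5964539504, p(132)=6620830889, p(133)=7346629512, p(134)=8149040695, p(135)=9035836076, p(136)=10015581680, p(137)=11097645016, p(138)=12292341831, p(139)=13610949895, p(140)=15065878135, p(141)=16670689208, p(142)=18440293320, p(143)=20390982757, p(144)=22540654445, p(145)=24908858009, p(146)=27517052599, p(147)=30388671978, p(148)=33549419497, p(149)=37027355200, p(150)=40853235313, p(151)=45060624582, p(152)=49686288421, p(153)=54770336324, p(154)=60356673280, p(155)=66493182097, p(156)=73232243759, p(157)=80630964769, p(158)=88751778802, p(159)=97662728555, p(160)=107438159466, p(161)=118159068427, p(162)=129913904637, p(163)=142798995930, p(164)=156919475295, p(165)=172389800255, p(166)=189334822579, p(167)=207890420102, p(168)=228204732751, p(169)=250438925115, p(170)=274768617130, p(171)=301384802048, p(172)=330495499613, p(173)=362326859895, p(174)=397125074750, p(175)=435157697830, p(176)=476715857290, p(177)=522115831195, p(178)=571701605655, p(179)=625846753120.
Final step: p(180) = p(179) + p(178) - p(175) - p(173) + p(168) + p(165) - p(158) - p(154) + p(145) + p(140) - p(129) - p(123) + p(110) + p(103) - p(88) - p(80) + p(63) + p(54) - p(35) - p(25) + p(4)
= 625846753120 + 571701605655 - 435157697830 - 362326859895 + 228204732751 + 172389800255 - 88751778802 - 60356673280 + 24908858009 + 15065878135 - 4835271870 - 2552338241 + 607163746 + 271248950 - 44108109 - 15796476 + 1505499 + 386155 - 14883 - 1958 + 5
= 684957390936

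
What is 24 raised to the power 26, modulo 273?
30

Repeated squaring. Binary of 26 = 11010.
24^1 ≡ 24 (mod 273); 24^2 ≡ 30 (mod 273); 24^4 ≡ 81 (mod 273); 24^8 ≡ 9 (mod 273); 24^16 ≡ 81 (mod 273)
24^26 = 24^2 × 24^8 × 24^16 ≡ 30 (mod 273)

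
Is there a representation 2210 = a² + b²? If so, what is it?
1² + 47² (a=1, b=47)

Factorization: 2210 = 2 × 5 × 13 × 17
By Fermat: n is sum of two squares iff every prime p ≡ 3 (mod 4) appears to even power.
All primes ≡ 3 (mod 4) appear to even power.
Search a = 0, 1, 2, … for 2210 - a² a perfect square: first hit at a = 1: 2210 - 1 = 2209 = 47².
2210 = 1² + 47² = 1 + 2209 ✓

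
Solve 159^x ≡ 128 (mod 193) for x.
110

Baby-step giant-step with step n = ⌈√193⌉ = 14.
Baby steps 159^j mod 193 (j:value) for j=0..13: 0:1, 1:159, 2:191, 3:68, 4:4, 5:57, 6:185, 7:79, 8:16, 9:35, 10:161, 11:123, 12:64, 13:140.
Giant-step multiplier: 159^(-14) ≡ 159^(192-14) = 159^178 ≡ 98 (mod 193).
Giant steps γ_i = 128·98^i mod 193: γ_0=128, γ_1=192, γ_2=95, γ_3=46, γ_4=69, γ_5=7, γ_6=107, γ_7=64 (in table at j=12).
x = i·n + j = 7·14 + 12 = 110.
Check: 159^110 ≡ 128 (mod 193).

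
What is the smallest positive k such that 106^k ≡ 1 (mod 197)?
196

197 is prime, so ord(106) divides φ(197) = 196.
Divisors of 196: 1, 2, 4, 7, 14, 28, 49, 98, 196.
Repeated squaring: 106^1 ≡ 106, 106^2 ≡ 7, 106^4 ≡ 49, 106^8 ≡ 37, 106^16 ≡ 187, 106^32 ≡ 100, 106^64 ≡ 150, 106^128 ≡ 42 (mod 197).
Test 106^d mod 197 for each divisor d in increasing order:
106^1 ≡ 106
106^2 ≡ 7
106^4 ≡ 49
106^7 = 106^4·106^2·106^1 ≡ 110
106^14 = 106^8·106^4·106^2 ≡ 83
106^28 = 106^16·106^8·106^4 ≡ 191
106^49 = 106^32·106^16·106^1 ≡ 183
106^98 = 106^64·106^32·106^2 ≡ 196
106^196 = 106^128·106^64·106^4 ≡ 1  ← first divisor giving 1
The order is 196.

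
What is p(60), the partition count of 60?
966467

p(n) counts ways to write n as a sum of positive integers (order ignored).
Euler's pentagonal recurrence: p(k) = p(k-1) + p(k-2) - p(k-5) - p(k-7) + p(k-12) + p(k-15) - ... (offsets j(3j∓1)/2, signs ++--, p(0)=1, p(<0)=0).
DP table for k = 0..59: p(0)=1, p(1)=1, p(2)=2, p(3)=3, p(4)=5, p(5)=7, p(6)=11, p(7)=15, p(8)=22, p(9)=30, p(10)=42, p(11)=56, p(12)=77, p(13)=101, p(14)=135, p(15)=176, p(16)=231, p(17)=297, p(18)=385, p(19)=490, p(20)=627, p(21)=792, p(22)=1002, p(23)=1255, p(24)=1575, p(25)=1958, p(26)=2436, p(27)=3010, p(28)=3718, p(29)=4565, p(30)=5604, p(31)=6842, p(32)=8349, p(33)=10143, p(34)=12310, p(35)=14883, p(36)=17977, p(37)=21637, p(38)=26015, p(39)=31185, p(40)=37338, p(41)=44583, p(42)=53174, p(43)=63261, p(44)=75175, p(45)=89134, p(46)=105558, p(47)=124754, p(48)=147273, p(49)=173525, p(50)=204226, p(51)=239943, p(52)=281589, p(53)=329931, p(54)=386155, p(55)=451276, p(56)=526823, p(57)=614154, p(58)=715220, p(59)=831820.
Final step: p(60) = p(59) + p(58) - p(55) - p(53) + p(48) + p(45) - p(38) - p(34) + p(25) + p(20) - p(9) - p(3)
= 831820 + 715220 - 451276 - 329931 + 147273 + 89134 - 26015 - 12310 + 1958 + 627 - 30 - 3
= 966467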